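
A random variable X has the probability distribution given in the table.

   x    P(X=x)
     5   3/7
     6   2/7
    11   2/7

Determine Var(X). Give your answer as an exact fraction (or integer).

E[X] = (3/7)·5 + (2/7)·6 + (2/7)·11 = 7
E[X²] = (3/7)·25 + (2/7)·36 + (2/7)·121 = 389/7
Var(X) = 389/7 − (7)² = 46/7

46/7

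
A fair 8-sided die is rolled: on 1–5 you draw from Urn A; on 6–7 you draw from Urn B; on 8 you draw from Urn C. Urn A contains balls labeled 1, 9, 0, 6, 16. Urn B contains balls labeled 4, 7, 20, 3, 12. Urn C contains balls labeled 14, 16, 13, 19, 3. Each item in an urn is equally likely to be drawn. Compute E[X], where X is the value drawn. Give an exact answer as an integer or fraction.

E[X | Urn A] = (1 + 9 + 0 + 6 + 16)/5 = 32/5
E[X | Urn B] = (4 + 7 + 20 + 3 + 12)/5 = 46/5
E[X | Urn C] = (14 + 16 + 13 + 19 + 3)/5 = 13
E[X] = (5/8)·32/5 + (1/4)·46/5 + (1/8)·13 = 317/40

317/40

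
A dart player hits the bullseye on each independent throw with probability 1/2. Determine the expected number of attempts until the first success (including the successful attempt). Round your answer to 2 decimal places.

For a geometric distribution, E[trials] = 1/p = 1/(1/2) = 2.
≈ 2.00

2.00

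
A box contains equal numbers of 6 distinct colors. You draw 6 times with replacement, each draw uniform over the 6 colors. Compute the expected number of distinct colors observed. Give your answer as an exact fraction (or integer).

31031/7776

Let Xⱼ=1 if type j appears at least once. P(Xⱼ=1) = 1 − ((6−1)/6)^6 = 31031/46656.
E[#distinct] = 6·31031/46656 = 31031/7776.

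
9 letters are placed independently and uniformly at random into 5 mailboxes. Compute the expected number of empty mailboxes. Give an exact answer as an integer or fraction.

Let Xⱼ=1 if mailbox j is empty. P(Xⱼ=1) = ((5-1)/5)^9 = 262144/1953125.
By linearity, E[#empty] = 5·262144/1953125 = 262144/390625.

262144/390625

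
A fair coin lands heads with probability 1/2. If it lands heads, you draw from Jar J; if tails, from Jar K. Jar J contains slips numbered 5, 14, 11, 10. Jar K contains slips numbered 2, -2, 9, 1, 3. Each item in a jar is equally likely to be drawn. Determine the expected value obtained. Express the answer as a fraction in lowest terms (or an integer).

E[X | Jar J] = (5 + 14 + 11 + 10)/4 = 10
E[X | Jar K] = (2 − 2 + 9 + 1 + 3)/5 = 13/5
E[X] = (1/2)·10 + (1/2)·13/5 = 63/10

63/10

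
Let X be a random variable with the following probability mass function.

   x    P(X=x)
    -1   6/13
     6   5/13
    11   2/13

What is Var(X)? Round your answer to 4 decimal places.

20.4024

E[X] = (6/13)·(-1) + (5/13)·6 + (2/13)·11 = 46/13
E[X²] = (6/13)·1 + (5/13)·36 + (2/13)·121 = 428/13
Var(X) = 428/13 − (46/13)² = 3448/169 ≈ 20.4024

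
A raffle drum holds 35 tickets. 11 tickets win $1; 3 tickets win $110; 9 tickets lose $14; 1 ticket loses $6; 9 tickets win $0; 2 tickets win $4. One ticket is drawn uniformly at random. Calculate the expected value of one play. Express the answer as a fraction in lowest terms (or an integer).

31/5 dollars

E[payout] = (11/35)·1 + (3/35)·110 + (9/35)·(-14) + (1/35)·(-6) + (9/35)·0 + (2/35)·4 = 31/5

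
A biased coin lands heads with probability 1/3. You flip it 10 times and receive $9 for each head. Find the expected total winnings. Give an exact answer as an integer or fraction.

E[#heads] = 10·1/3 = 10/3 (linearity over flips).
E[winnings] = 9·10/3 = 30.

$30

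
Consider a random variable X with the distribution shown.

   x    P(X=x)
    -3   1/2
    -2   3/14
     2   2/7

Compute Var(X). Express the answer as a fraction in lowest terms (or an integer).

E[X] = (1/2)·(-3) + (3/14)·(-2) + (2/7)·2 = -19/14
E[X²] = (1/2)·9 + (3/14)·4 + (2/7)·4 = 13/2
Var(X) = 13/2 − (-19/14)² = 913/196

913/196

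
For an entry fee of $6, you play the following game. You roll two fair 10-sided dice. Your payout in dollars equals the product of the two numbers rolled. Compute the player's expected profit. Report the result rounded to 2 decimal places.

$24.25

Distribution of the product of the two numbers rolled: 1 w.p. 1/100, 2 w.p. 1/50, 3 w.p. 1/50, 4 w.p. 3/100, 5 w.p. 1/50, 6 w.p. 1/25, …
E[payout] = (1/100)·1 + (1/50)·2 + (1/50)·3 + (3/100)·4 + (1/50)·5 + (1/25)·6 + (1/50)·7 + (1/25)·8 + (3/100)·9 + (1/25)·10 + (1/25)·12 + (1/50)·14 + (1/50)·15 + (3/100)·16 + (1/25)·18 + (1/25)·20 + (1/50)·21 + (1/25)·24 + (1/100)·25 + (1/50)·27 + (1/50)·28 + (1/25)·30 + (1/50)·32 + (1/50)·35 + (3/100)·36 + (1/25)·40 + (1/50)·42 + (1/50)·45 + (1/50)·48 + (1/100)·49 + (1/50)·50 + (1/50)·54 + (1/50)·56 + (1/50)·60 + (1/50)·63 + (1/100)·64 + (1/50)·70 + (1/50)·72 + (1/50)·80 + (1/100)·81 + (1/50)·90 + (1/100)·100 = 121/4
Expected profit = 121/4 − 6 = 97/4 ≈ $24.25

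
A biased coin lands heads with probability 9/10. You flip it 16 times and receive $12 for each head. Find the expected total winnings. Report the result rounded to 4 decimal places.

E[#heads] = 16·9/10 = 72/5 (linearity over flips).
E[winnings] = 12·72/5 = 864/5.
≈ 172.8000

$172.8000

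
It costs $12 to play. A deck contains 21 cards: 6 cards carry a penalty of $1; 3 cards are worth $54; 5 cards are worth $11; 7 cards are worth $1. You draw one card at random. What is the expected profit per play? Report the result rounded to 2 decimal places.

E[payout] = (6/21)·(-1) + (3/21)·54 + (5/21)·11 + (7/21)·1 = 218/21
Expected profit = 218/21 − 12 = -34/21 ≈ -$1.62

-$1.62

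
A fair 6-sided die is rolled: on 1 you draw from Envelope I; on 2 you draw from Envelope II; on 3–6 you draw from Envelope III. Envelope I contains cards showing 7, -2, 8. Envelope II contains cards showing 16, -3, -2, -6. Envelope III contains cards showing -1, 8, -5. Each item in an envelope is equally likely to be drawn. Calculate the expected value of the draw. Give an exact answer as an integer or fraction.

E[X | Envelope I] = (7 − 2 + 8)/3 = 13/3
E[X | Envelope II] = (16 − 3 − 2 − 6)/4 = 5/4
E[X | Envelope III] = (-1 + 8 − 5)/3 = 2/3
E[X] = (1/6)·13/3 + (1/6)·5/4 + (2/3)·2/3 = 11/8

11/8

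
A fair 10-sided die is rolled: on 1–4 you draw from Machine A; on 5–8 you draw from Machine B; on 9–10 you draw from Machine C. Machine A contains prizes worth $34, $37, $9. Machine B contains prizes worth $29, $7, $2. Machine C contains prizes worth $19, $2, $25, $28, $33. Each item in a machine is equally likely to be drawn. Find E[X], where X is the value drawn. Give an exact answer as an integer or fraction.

1501/75 dollars

E[X | Machine A] = (34 + 37 + 9)/3 = 80/3
E[X | Machine B] = (29 + 7 + 2)/3 = 38/3
E[X | Machine C] = (19 + 2 + 25 + 28 + 33)/5 = 107/5
E[X] = (2/5)·80/3 + (2/5)·38/3 + (1/5)·107/5 = 1501/75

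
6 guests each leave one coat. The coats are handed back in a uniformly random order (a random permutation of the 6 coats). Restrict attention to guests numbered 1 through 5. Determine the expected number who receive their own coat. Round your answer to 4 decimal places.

0.8333

Let Xᵢ = 1 if person i gets their own coat. For each i, P(Xᵢ=1) = 1/6.
By linearity of expectation, E[X₁+…+X_5] = 5·(1/6) = 5/6.
≈ 0.8333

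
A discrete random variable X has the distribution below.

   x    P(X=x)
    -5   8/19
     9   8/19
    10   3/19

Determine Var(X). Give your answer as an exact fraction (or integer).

17968/361

E[X] = (8/19)·(-5) + (8/19)·9 + (3/19)·10 = 62/19
E[X²] = (8/19)·25 + (8/19)·81 + (3/19)·100 = 1148/19
Var(X) = 1148/19 − (62/19)² = 17968/361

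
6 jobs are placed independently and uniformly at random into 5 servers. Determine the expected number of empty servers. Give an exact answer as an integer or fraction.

4096/3125

Let Xⱼ=1 if server j is empty. P(Xⱼ=1) = ((5-1)/5)^6 = 4096/15625.
By linearity, E[#empty] = 5·4096/15625 = 4096/3125.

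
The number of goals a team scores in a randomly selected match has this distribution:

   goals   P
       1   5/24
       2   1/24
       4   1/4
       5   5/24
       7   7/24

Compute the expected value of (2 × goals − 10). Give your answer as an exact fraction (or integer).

E[2x-10] = (5/24)·(-8) + (1/24)·(-6) + (1/4)·(-2) + (5/24)·0 + (7/24)·4
     = -5/4

-5/4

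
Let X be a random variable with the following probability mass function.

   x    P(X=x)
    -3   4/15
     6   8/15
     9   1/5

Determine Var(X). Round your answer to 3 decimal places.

E[X] = (4/15)·(-3) + (8/15)·6 + (1/5)·9 = 21/5
E[X²] = (4/15)·9 + (8/15)·36 + (1/5)·81 = 189/5
Var(X) = 189/5 − (21/5)² = 504/25 ≈ 20.160

20.160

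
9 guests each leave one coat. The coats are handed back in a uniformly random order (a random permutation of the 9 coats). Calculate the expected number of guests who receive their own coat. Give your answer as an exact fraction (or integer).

Let Xᵢ = 1 if person i gets their own coat. For each i, P(Xᵢ=1) = 1/9.
By linearity of expectation, E[X₁+…+X_9] = 9·(1/9) = 1.

1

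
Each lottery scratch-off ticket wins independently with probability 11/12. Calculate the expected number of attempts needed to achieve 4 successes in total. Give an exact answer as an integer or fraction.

48/11

By linearity (sum of 4 independent geometric waits), E[trials] = 4/p = 4/(11/12) = 48/11.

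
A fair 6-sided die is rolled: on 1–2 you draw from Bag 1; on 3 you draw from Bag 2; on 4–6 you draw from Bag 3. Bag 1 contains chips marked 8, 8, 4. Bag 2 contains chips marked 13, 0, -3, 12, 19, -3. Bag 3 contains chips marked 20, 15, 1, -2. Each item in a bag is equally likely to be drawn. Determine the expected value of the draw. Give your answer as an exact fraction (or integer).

271/36

E[X | Bag 1] = (8 + 8 + 4)/3 = 20/3
E[X | Bag 2] = (13 + 0 − 3 + 12 + 19 − 3)/6 = 19/3
E[X | Bag 3] = (20 + 15 + 1 − 2)/4 = 17/2
E[X] = (1/3)·20/3 + (1/6)·19/3 + (1/2)·17/2 = 271/36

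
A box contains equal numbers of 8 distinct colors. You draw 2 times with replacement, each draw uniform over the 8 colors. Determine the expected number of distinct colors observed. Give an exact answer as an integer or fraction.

15/8

Let Xⱼ=1 if type j appears at least once. P(Xⱼ=1) = 1 − ((8−1)/8)^2 = 15/64.
E[#distinct] = 8·15/64 = 15/8.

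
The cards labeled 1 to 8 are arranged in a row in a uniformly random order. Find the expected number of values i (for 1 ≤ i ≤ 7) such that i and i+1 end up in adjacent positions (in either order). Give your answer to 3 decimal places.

1.750

For each i ∈ {1,…,7}, let Xᵢ = 1 if i and i+1 are adjacent. P(Xᵢ=1) = 2·(8−1)!/8! = 2/8.
By linearity, E[ΣXᵢ] = (7)·(2/8) = 7/4.
≈ 1.750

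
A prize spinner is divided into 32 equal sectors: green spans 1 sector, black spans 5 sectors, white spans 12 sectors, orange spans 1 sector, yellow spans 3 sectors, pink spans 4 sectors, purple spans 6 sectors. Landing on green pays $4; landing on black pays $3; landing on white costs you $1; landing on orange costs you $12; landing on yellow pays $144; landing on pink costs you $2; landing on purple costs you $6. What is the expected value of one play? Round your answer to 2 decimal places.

$11.97

E[payout] = (1/32)·4 + (5/32)·3 + (12/32)·(-1) + (1/32)·(-12) + (3/32)·144 + (4/32)·(-2) + (6/32)·(-6) = 383/32
≈ $11.97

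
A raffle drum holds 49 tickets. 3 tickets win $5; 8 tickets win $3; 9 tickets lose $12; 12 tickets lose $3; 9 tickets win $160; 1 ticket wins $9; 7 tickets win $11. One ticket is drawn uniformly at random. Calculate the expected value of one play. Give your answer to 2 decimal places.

E[payout] = (3/49)·5 + (8/49)·3 + (9/49)·(-12) + (12/49)·(-3) + (9/49)·160 + (1/49)·9 + (7/49)·11 = 29
≈ $29.00

$29.00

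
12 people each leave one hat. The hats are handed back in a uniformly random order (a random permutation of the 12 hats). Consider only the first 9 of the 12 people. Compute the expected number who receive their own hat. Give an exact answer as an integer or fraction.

3/4

Let Xᵢ = 1 if person i gets their own hat. For each i, P(Xᵢ=1) = 1/12.
By linearity of expectation, E[X₁+…+X_9] = 9·(1/12) = 3/4.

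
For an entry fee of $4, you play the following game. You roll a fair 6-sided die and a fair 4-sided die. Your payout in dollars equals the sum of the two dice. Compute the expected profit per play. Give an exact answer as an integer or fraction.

$2

Distribution of the sum of the two dice: 2 w.p. 1/24, 3 w.p. 1/12, 4 w.p. 1/8, 5 w.p. 1/6, 6 w.p. 1/6, 7 w.p. 1/6, …
E[payout] = (1/24)·2 + (1/12)·3 + (1/8)·4 + (1/6)·5 + (1/6)·6 + (1/6)·7 + (1/8)·8 + (1/12)·9 + (1/24)·10 = 6
Expected profit = 6 − 4 = 2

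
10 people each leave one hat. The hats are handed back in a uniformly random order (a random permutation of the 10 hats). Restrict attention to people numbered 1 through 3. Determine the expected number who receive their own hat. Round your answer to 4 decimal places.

0.3000

Let Xᵢ = 1 if person i gets their own hat. For each i, P(Xᵢ=1) = 1/10.
By linearity of expectation, E[X₁+…+X_3] = 3·(1/10) = 3/10.
≈ 0.3000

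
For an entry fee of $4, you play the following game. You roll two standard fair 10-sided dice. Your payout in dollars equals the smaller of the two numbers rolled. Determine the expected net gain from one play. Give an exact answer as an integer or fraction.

Distribution of the smaller of the two numbers rolled: 1 w.p. 19/100, 2 w.p. 17/100, 3 w.p. 3/20, 4 w.p. 13/100, 5 w.p. 11/100, 6 w.p. 9/100, …
E[payout] = (19/100)·1 + (17/100)·2 + (3/20)·3 + (13/100)·4 + (11/100)·5 + (9/100)·6 + (7/100)·7 + (1/20)·8 + (3/100)·9 + (1/100)·10 = 77/20
Expected profit = 77/20 − 4 = -3/20

-3/20 dollars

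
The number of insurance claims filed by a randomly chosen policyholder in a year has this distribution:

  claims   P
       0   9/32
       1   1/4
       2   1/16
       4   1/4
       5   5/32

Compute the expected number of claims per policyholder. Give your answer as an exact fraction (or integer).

E[X] = (9/32)·0 + (1/4)·1 + (1/16)·2 + (1/4)·4 + (5/32)·5
     = 69/32

69/32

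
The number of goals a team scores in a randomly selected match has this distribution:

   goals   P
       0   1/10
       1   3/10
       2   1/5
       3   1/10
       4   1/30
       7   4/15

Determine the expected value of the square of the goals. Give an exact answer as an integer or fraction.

E[X²] = (1/10)·0 + (3/10)·1 + (1/5)·4 + (1/10)·9 + (1/30)·16 + (4/15)·49
     = 78/5

78/5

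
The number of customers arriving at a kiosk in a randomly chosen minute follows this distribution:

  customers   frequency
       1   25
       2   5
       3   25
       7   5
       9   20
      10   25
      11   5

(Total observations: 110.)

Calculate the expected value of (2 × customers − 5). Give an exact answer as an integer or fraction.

Total = 110, so P(customers=1) = 25/110, etc.
E[2x-5] = (5/22)·(-3) + (1/22)·(-1) + (5/22)·1 + (1/22)·9 + (2/11)·13 + (5/22)·15 + (1/22)·17
     = 71/11

71/11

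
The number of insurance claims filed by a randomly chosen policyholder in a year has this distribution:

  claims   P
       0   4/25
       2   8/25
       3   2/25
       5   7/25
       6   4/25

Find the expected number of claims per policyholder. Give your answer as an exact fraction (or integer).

81/25

E[X] = (4/25)·0 + (8/25)·2 + (2/25)·3 + (7/25)·5 + (4/25)·6
     = 81/25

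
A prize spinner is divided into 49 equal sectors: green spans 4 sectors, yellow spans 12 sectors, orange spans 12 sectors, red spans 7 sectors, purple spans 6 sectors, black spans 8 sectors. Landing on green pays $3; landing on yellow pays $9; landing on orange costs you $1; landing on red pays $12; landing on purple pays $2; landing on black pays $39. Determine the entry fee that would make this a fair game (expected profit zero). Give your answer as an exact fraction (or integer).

E[payout] = (4/49)·3 + (12/49)·9 + (12/49)·(-1) + (7/49)·12 + (6/49)·2 + (8/49)·39 = 516/49
Fair fee = E[payout] = 516/49

516/49 dollars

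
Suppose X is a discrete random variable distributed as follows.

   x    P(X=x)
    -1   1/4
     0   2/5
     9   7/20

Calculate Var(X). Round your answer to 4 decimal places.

20.1900

E[X] = (1/4)·(-1) + (2/5)·0 + (7/20)·9 = 29/10
E[X²] = (1/4)·1 + (2/5)·0 + (7/20)·81 = 143/5
Var(X) = 143/5 − (29/10)² = 2019/100 ≈ 20.1900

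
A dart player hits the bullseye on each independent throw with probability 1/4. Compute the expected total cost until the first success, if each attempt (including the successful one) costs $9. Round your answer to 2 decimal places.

E[#attempts] = 1/p = 4; E[cost] = 9·4 = 36.
≈ 36.00

$36.00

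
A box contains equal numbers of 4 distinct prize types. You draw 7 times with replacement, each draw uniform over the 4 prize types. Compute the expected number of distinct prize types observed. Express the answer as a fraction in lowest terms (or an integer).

Let Xⱼ=1 if type j appears at least once. P(Xⱼ=1) = 1 − ((4−1)/4)^7 = 14197/16384.
E[#distinct] = 4·14197/16384 = 14197/4096.

14197/4096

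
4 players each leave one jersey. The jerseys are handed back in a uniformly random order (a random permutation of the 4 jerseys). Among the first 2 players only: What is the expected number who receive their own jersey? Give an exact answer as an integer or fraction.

1/2

Let Xᵢ = 1 if person i gets their own jersey. For each i, P(Xᵢ=1) = 1/4.
By linearity of expectation, E[X₁+…+X_2] = 2·(1/4) = 1/2.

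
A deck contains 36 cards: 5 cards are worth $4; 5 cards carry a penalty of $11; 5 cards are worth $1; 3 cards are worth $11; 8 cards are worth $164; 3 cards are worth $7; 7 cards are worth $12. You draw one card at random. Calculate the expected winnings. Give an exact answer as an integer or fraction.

355/9 dollars

E[payout] = (5/36)·4 + (5/36)·(-11) + (5/36)·1 + (3/36)·11 + (8/36)·164 + (3/36)·7 + (7/36)·12 = 355/9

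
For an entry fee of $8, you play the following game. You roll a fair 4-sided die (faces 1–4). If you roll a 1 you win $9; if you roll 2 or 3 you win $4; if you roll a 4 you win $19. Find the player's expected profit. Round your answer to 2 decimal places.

E[payout] = (1/2)·4 + (1/4)·9 + (1/4)·19 = 9
Expected profit = 9 − 8 = 1 ≈ $1.00

$1.00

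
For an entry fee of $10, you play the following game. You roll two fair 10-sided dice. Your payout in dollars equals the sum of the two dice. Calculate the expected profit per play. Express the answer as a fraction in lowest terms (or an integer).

Distribution of the sum of the two dice: 2 w.p. 1/100, 3 w.p. 1/50, 4 w.p. 3/100, 5 w.p. 1/25, 6 w.p. 1/20, 7 w.p. 3/50, …
E[payout] = (1/100)·2 + (1/50)·3 + (3/100)·4 + (1/25)·5 + (1/20)·6 + (3/50)·7 + (7/100)·8 + (2/25)·9 + (9/100)·10 + (1/10)·11 + (9/100)·12 + (2/25)·13 + (7/100)·14 + (3/50)·15 + (1/20)·16 + (1/25)·17 + (3/100)·18 + (1/50)·19 + (1/100)·20 = 11
Expected profit = 11 − 10 = 1

$1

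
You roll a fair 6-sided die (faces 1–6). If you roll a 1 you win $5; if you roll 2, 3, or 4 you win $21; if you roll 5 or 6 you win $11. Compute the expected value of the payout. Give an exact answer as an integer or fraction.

E[payout] = (1/6)·5 + (1/3)·11 + (1/2)·21 = 15

$15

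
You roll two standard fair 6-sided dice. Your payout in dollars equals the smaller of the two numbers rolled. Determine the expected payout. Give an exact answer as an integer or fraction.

91/36 dollars

Distribution of the smaller of the two numbers rolled: 1 w.p. 11/36, 2 w.p. 1/4, 3 w.p. 7/36, 4 w.p. 5/36, 5 w.p. 1/12, 6 w.p. 1/36
E[payout] = (11/36)·1 + (1/4)·2 + (7/36)·3 + (5/36)·4 + (1/12)·5 + (1/36)·6 = 91/36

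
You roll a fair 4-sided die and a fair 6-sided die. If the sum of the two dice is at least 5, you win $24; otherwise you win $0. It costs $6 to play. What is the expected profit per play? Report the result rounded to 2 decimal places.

$12.00

E[payout] = (1/4)·0 + (3/4)·24 = 18
Expected profit = 18 − 6 = 12 ≈ $12.00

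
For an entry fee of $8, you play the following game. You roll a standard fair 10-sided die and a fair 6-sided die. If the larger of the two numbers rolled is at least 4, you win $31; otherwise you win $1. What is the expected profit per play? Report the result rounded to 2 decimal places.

$18.50

E[payout] = (3/20)·1 + (17/20)·31 = 53/2
Expected profit = 53/2 − 8 = 37/2 ≈ $18.50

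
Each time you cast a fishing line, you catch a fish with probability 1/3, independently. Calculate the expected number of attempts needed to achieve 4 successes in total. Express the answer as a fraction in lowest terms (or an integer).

By linearity (sum of 4 independent geometric waits), E[trials] = 4/p = 4/(1/3) = 12.

12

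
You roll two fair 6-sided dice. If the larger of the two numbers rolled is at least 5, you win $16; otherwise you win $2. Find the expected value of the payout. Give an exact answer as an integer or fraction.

88/9 dollars

E[payout] = (4/9)·2 + (5/9)·16 = 88/9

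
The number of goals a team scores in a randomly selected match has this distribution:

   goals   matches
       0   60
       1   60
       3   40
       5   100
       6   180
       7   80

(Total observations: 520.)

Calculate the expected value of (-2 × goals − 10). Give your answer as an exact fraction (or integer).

Total = 520, so P(goals=0) = 60/520, etc.
E[-2x-10] = (3/26)·(-10) + (3/26)·(-12) + (1/13)·(-16) + (5/26)·(-20) + (9/26)·(-22) + (2/13)·(-24)
     = -246/13

-246/13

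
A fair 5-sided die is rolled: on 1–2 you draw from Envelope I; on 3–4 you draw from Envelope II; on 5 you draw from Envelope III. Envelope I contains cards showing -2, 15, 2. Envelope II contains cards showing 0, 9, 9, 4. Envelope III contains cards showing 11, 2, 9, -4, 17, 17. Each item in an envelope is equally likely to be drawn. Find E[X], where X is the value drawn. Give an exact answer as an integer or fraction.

89/15

E[X | Envelope I] = (-2 + 15 + 2)/3 = 5
E[X | Envelope II] = (0 + 9 + 9 + 4)/4 = 11/2
E[X | Envelope III] = (11 + 2 + 9 − 4 + 17 + 17)/6 = 26/3
E[X] = (2/5)·5 + (2/5)·11/2 + (1/5)·26/3 = 89/15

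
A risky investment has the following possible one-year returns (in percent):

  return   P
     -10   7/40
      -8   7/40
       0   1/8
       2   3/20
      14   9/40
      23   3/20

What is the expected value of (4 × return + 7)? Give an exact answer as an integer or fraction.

22

E[4x+7] = (7/40)·(-33) + (7/40)·(-25) + (1/8)·7 + (3/20)·15 + (9/40)·63 + (3/20)·99
     = 22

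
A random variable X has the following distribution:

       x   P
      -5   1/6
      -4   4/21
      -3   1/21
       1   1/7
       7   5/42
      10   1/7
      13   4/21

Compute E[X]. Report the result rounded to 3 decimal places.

E[X] = (1/6)·(-5) + (4/21)·(-4) + (1/21)·(-3) + (1/7)·1 + (5/42)·7 + (1/7)·10 + (4/21)·13
     = 22/7 ≈ 3.143

3.143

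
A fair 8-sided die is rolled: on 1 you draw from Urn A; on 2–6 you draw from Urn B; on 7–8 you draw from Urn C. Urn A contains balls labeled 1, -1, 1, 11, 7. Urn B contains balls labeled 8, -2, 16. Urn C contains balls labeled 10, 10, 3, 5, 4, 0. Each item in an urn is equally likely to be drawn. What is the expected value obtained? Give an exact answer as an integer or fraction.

E[X | Urn A] = (1 − 1 + 1 + 11 + 7)/5 = 19/5
E[X | Urn B] = (8 − 2 + 16)/3 = 22/3
E[X | Urn C] = (10 + 10 + 3 + 5 + 4 + 0)/6 = 16/3
E[X] = (1/8)·19/5 + (5/8)·22/3 + (1/4)·16/3 = 767/120

767/120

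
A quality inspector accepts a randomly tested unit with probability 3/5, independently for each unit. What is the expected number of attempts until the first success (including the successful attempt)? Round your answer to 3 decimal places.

1.667

For a geometric distribution, E[trials] = 1/p = 1/(3/5) = 5/3.
≈ 1.667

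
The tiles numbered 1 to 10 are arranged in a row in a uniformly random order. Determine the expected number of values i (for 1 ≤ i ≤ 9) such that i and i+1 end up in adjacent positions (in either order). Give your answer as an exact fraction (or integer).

For each i ∈ {1,…,9}, let Xᵢ = 1 if i and i+1 are adjacent. P(Xᵢ=1) = 2·(10−1)!/10! = 2/10.
By linearity, E[ΣXᵢ] = (9)·(2/10) = 9/5.

9/5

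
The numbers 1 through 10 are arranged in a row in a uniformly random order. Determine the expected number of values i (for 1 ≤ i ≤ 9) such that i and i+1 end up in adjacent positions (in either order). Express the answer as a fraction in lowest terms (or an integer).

For each i ∈ {1,…,9}, let Xᵢ = 1 if i and i+1 are adjacent. P(Xᵢ=1) = 2·(10−1)!/10! = 2/10.
By linearity, E[ΣXᵢ] = (9)·(2/10) = 9/5.

9/5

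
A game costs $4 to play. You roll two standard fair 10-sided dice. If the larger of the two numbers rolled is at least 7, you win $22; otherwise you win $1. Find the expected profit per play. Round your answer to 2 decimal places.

$10.44

E[payout] = (9/25)·1 + (16/25)·22 = 361/25
Expected profit = 361/25 − 4 = 261/25 ≈ $10.44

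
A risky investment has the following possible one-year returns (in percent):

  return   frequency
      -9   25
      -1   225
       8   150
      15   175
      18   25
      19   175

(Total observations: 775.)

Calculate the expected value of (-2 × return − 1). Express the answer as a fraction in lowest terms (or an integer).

Total = 775, so P(return=-9) = 25/775, etc.
E[-2x-1] = (1/31)·17 + (9/31)·1 + (6/31)·(-17) + (7/31)·(-31) + (1/31)·(-37) + (7/31)·(-39)
     = -603/31

-603/31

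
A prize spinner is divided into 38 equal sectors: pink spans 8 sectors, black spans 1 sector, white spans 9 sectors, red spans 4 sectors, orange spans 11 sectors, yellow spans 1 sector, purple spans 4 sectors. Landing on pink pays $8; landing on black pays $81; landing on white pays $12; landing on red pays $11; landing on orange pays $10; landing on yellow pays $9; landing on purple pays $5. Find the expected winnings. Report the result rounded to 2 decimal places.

E[payout] = (8/38)·8 + (1/38)·81 + (9/38)·12 + (4/38)·11 + (11/38)·10 + (1/38)·9 + (4/38)·5 = 218/19
≈ $11.47

$11.47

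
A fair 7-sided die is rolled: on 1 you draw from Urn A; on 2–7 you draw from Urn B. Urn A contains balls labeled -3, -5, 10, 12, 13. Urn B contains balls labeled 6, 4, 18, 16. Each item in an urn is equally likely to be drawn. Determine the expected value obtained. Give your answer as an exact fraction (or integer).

E[X | Urn A] = (-3 − 5 + 10 + 12 + 13)/5 = 27/5
E[X | Urn B] = (6 + 4 + 18 + 16)/4 = 11
E[X] = (1/7)·27/5 + (6/7)·11 = 51/5

51/5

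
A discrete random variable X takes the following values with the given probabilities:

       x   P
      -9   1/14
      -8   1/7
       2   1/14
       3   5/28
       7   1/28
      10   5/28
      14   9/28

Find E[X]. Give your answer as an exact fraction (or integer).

38/7

E[X] = (1/14)·(-9) + (1/7)·(-8) + (1/14)·2 + (5/28)·3 + (1/28)·7 + (5/28)·10 + (9/28)·14
     = 38/7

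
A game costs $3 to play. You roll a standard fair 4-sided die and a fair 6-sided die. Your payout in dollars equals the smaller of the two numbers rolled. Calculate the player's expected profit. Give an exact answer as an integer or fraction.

Distribution of the smaller of the two numbers rolled: 1 w.p. 3/8, 2 w.p. 7/24, 3 w.p. 5/24, 4 w.p. 1/8
E[payout] = (3/8)·1 + (7/24)·2 + (5/24)·3 + (1/8)·4 = 25/12
Expected profit = 25/12 − 3 = -11/12

-11/12 dollars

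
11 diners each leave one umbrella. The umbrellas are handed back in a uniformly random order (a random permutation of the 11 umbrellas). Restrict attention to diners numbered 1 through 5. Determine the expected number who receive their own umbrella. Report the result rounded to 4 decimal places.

Let Xᵢ = 1 if person i gets their own umbrella. For each i, P(Xᵢ=1) = 1/11.
By linearity of expectation, E[X₁+…+X_5] = 5·(1/11) = 5/11.
≈ 0.4545

0.4545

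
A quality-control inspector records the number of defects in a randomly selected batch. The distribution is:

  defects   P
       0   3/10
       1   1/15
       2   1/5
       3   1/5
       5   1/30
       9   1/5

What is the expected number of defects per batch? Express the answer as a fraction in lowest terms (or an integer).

E[X] = (3/10)·0 + (1/15)·1 + (1/5)·2 + (1/5)·3 + (1/30)·5 + (1/5)·9
     = 91/30

91/30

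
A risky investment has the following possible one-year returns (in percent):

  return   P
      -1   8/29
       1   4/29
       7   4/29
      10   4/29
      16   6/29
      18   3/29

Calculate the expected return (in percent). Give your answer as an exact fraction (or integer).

E[X] = (8/29)·(-1) + (4/29)·1 + (4/29)·7 + (4/29)·10 + (6/29)·16 + (3/29)·18
     = 214/29

214/29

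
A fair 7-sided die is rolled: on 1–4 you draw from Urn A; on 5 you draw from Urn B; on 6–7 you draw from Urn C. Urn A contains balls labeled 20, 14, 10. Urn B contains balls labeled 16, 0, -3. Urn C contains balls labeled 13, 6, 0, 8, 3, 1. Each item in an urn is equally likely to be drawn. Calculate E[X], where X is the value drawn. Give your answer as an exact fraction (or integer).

220/21

E[X | Urn A] = (20 + 14 + 10)/3 = 44/3
E[X | Urn B] = (16 + 0 − 3)/3 = 13/3
E[X | Urn C] = (13 + 6 + 0 + 8 + 3 + 1)/6 = 31/6
E[X] = (4/7)·44/3 + (1/7)·13/3 + (2/7)·31/6 = 220/21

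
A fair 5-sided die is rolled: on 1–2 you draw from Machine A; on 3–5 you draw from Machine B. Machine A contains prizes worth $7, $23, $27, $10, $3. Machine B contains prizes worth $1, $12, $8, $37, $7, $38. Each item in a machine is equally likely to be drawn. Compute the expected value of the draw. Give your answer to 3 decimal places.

E[X | Machine A] = (7 + 23 + 27 + 10 + 3)/5 = 14
E[X | Machine B] = (1 + 12 + 8 + 37 + 7 + 38)/6 = 103/6
E[X] = (2/5)·14 + (3/5)·103/6 = 159/10 ≈ 15.900

$15.900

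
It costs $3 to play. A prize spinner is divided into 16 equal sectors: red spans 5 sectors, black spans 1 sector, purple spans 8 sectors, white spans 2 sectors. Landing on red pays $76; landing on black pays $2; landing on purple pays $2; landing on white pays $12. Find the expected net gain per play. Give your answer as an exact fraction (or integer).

187/8 dollars

E[payout] = (5/16)·76 + (1/16)·2 + (8/16)·2 + (2/16)·12 = 211/8
Expected profit = 211/8 − 3 = 187/8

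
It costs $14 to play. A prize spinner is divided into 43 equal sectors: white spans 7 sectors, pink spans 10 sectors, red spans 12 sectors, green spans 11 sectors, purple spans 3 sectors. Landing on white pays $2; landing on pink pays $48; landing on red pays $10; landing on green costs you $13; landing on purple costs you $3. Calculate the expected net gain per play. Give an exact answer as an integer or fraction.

E[payout] = (7/43)·2 + (10/43)·48 + (12/43)·10 + (11/43)·(-13) + (3/43)·(-3) = 462/43
Expected profit = 462/43 − 14 = -140/43

-140/43 dollars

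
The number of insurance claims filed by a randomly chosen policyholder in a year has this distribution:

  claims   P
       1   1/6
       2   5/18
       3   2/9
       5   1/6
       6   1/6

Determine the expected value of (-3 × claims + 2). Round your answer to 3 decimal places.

E[-3x+2] = (1/6)·(-1) + (5/18)·(-4) + (2/9)·(-7) + (1/6)·(-13) + (1/6)·(-16)
     = -23/3 ≈ -7.667

-7.667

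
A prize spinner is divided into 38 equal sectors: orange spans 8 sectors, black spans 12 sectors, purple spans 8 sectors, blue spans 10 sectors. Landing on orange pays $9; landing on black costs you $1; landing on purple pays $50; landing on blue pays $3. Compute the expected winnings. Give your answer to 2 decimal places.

E[payout] = (8/38)·9 + (12/38)·(-1) + (8/38)·50 + (10/38)·3 = 245/19
≈ $12.89

$12.89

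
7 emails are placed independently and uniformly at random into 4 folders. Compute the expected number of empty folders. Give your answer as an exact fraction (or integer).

2187/4096

Let Xⱼ=1 if folder j is empty. P(Xⱼ=1) = ((4-1)/4)^7 = 2187/16384.
By linearity, E[#empty] = 4·2187/16384 = 2187/4096.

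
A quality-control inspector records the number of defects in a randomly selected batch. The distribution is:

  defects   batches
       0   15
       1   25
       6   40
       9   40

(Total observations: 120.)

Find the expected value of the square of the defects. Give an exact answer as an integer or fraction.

941/24

Total = 120, so P(defects=0) = 15/120, etc.
E[X²] = (1/8)·0 + (5/24)·1 + (1/3)·36 + (1/3)·81
     = 941/24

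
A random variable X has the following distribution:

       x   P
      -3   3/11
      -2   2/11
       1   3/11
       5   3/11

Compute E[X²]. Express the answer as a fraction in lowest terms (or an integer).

E[X²] = (3/11)·9 + (2/11)·4 + (3/11)·1 + (3/11)·25
     = 113/11

113/11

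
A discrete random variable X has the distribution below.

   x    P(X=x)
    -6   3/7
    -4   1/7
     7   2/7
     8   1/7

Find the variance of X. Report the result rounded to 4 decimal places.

40.8571

E[X] = (3/7)·(-6) + (1/7)·(-4) + (2/7)·7 + (1/7)·8 = 0
E[X²] = (3/7)·36 + (1/7)·16 + (2/7)·49 + (1/7)·64 = 286/7
Var(X) = 286/7 − (0)² = 286/7 ≈ 40.8571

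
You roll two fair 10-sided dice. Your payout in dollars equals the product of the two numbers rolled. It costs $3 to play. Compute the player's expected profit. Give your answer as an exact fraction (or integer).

Distribution of the product of the two numbers rolled: 1 w.p. 1/100, 2 w.p. 1/50, 3 w.p. 1/50, 4 w.p. 3/100, 5 w.p. 1/50, 6 w.p. 1/25, …
E[payout] = (1/100)·1 + (1/50)·2 + (1/50)·3 + (3/100)·4 + (1/50)·5 + (1/25)·6 + (1/50)·7 + (1/25)·8 + (3/100)·9 + (1/25)·10 + (1/25)·12 + (1/50)·14 + (1/50)·15 + (3/100)·16 + (1/25)·18 + (1/25)·20 + (1/50)·21 + (1/25)·24 + (1/100)·25 + (1/50)·27 + (1/50)·28 + (1/25)·30 + (1/50)·32 + (1/50)·35 + (3/100)·36 + (1/25)·40 + (1/50)·42 + (1/50)·45 + (1/50)·48 + (1/100)·49 + (1/50)·50 + (1/50)·54 + (1/50)·56 + (1/50)·60 + (1/50)·63 + (1/100)·64 + (1/50)·70 + (1/50)·72 + (1/50)·80 + (1/100)·81 + (1/50)·90 + (1/100)·100 = 121/4
Expected profit = 121/4 − 3 = 109/4

109/4 dollars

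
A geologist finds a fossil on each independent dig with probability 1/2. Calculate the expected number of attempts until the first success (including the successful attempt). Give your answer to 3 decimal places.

For a geometric distribution, E[trials] = 1/p = 1/(1/2) = 2.
≈ 2.000

2.000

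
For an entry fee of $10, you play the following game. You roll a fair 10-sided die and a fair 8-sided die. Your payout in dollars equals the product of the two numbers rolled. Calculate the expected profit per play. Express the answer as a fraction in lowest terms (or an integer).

59/4 dollars

Distribution of the product of the two numbers rolled: 1 w.p. 1/80, 2 w.p. 1/40, 3 w.p. 1/40, 4 w.p. 3/80, 5 w.p. 1/40, 6 w.p. 1/20, …
E[payout] = (1/80)·1 + (1/40)·2 + (1/40)·3 + (3/80)·4 + (1/40)·5 + (1/20)·6 + (1/40)·7 + (1/20)·8 + (1/40)·9 + (3/80)·10 + (1/20)·12 + (1/40)·14 + (1/40)·15 + (3/80)·16 + (3/80)·18 + (3/80)·20 + (1/40)·21 + (1/20)·24 + (1/80)·25 + (1/80)·27 + (1/40)·28 + (3/80)·30 + (1/40)·32 + (1/40)·35 + (1/40)·36 + (3/80)·40 + (1/40)·42 + (1/80)·45 + (1/40)·48 + (1/80)·49 + (1/80)·50 + (1/80)·54 + (1/40)·56 + (1/80)·60 + (1/80)·63 + (1/80)·64 + (1/80)·70 + (1/80)·72 + (1/80)·80 = 99/4
Expected profit = 99/4 − 10 = 59/4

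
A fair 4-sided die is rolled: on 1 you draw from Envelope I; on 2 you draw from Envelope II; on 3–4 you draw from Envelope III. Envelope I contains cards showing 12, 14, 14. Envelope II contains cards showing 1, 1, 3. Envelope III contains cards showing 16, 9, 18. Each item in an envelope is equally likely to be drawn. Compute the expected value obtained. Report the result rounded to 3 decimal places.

E[X | Envelope I] = (12 + 14 + 14)/3 = 40/3
E[X | Envelope II] = (1 + 1 + 3)/3 = 5/3
E[X | Envelope III] = (16 + 9 + 18)/3 = 43/3
E[X] = (1/4)·40/3 + (1/4)·5/3 + (1/2)·43/3 = 131/12 ≈ 10.917

10.917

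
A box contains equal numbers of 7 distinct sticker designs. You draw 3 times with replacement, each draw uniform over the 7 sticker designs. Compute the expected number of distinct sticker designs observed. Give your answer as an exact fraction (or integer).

Let Xⱼ=1 if type j appears at least once. P(Xⱼ=1) = 1 − ((7−1)/7)^3 = 127/343.
E[#distinct] = 7·127/343 = 127/49.

127/49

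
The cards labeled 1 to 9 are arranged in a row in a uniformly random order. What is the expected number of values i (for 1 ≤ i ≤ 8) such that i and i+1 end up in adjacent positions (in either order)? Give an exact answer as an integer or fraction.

16/9

For each i ∈ {1,…,8}, let Xᵢ = 1 if i and i+1 are adjacent. P(Xᵢ=1) = 2·(9−1)!/9! = 2/9.
By linearity, E[ΣXᵢ] = (8)·(2/9) = 16/9.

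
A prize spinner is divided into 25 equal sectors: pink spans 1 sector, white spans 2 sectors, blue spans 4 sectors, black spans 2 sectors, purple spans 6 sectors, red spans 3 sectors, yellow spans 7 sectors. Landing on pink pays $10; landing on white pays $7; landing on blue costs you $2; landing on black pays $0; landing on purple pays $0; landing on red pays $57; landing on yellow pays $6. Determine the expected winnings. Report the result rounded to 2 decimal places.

E[payout] = (1/25)·10 + (2/25)·7 + (4/25)·(-2) + (2/25)·0 + (6/25)·0 + (3/25)·57 + (7/25)·6 = 229/25
≈ $9.16

$9.16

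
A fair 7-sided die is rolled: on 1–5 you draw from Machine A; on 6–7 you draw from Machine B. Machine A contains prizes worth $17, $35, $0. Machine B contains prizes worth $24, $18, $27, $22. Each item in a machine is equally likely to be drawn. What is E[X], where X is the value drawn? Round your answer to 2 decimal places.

E[X | Machine A] = (17 + 35 + 0)/3 = 52/3
E[X | Machine B] = (24 + 18 + 27 + 22)/4 = 91/4
E[X] = (5/7)·52/3 + (2/7)·91/4 = 793/42 ≈ 18.88

$18.88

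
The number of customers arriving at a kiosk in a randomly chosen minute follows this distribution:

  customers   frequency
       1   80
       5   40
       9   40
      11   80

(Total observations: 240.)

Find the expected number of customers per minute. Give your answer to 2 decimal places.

6.33

Total = 240, so P(customers=1) = 80/240, etc.
E[X] = (1/3)·1 + (1/6)·5 + (1/6)·9 + (1/3)·11
     = 19/3 ≈ 6.33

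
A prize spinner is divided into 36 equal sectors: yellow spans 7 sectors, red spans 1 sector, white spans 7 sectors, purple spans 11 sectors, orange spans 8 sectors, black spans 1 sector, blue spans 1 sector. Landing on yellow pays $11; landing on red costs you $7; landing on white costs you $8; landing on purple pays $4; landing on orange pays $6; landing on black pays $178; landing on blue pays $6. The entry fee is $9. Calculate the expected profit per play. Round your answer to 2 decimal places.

E[payout] = (7/36)·11 + (1/36)·(-7) + (7/36)·(-8) + (11/36)·4 + (8/36)·6 + (1/36)·178 + (1/36)·6 = 145/18
Expected profit = 145/18 − 9 = -17/18 ≈ -$0.94

-$0.94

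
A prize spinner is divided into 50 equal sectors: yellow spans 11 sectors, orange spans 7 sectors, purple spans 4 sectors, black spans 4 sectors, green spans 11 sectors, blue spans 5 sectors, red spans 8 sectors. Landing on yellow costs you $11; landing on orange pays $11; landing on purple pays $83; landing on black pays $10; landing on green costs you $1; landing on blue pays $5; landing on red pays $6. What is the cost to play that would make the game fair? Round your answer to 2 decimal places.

$7.80

E[payout] = (11/50)·(-11) + (7/50)·11 + (4/50)·83 + (4/50)·10 + (11/50)·(-1) + (5/50)·5 + (8/50)·6 = 39/5
Fair fee = E[payout] = 39/5 ≈ $7.80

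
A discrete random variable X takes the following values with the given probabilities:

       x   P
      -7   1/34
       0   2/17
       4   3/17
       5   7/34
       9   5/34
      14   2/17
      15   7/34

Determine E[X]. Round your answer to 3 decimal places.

E[X] = (1/34)·(-7) + (2/17)·0 + (3/17)·4 + (7/34)·5 + (5/34)·9 + (2/17)·14 + (7/34)·15
     = 129/17 ≈ 7.588

7.588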